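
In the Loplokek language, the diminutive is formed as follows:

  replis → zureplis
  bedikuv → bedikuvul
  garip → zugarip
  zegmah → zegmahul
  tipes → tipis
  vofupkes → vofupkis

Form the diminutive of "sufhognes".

sufhognis

"sufhognes" has last vowel 'e'. The stems whose last vowel is 'e' (tipes → tipis, vofupkes → vofupkis) change the last vowel to 'i'.
The other patterns: stems whose last vowel is 'i' add the prefix zu-; stems whose last vowel is 'a' or 'u' add -ul.
So sufhognes → sufhognis.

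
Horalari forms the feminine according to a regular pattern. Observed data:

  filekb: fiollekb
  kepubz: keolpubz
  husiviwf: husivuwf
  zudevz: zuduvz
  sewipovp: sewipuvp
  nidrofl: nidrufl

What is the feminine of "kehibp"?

kepubz and zudevz both end in -z yet inflect differently (keolpubz, zuduvz), so the final letter is not what conditions the rule; the second-to-last letter is.
"kehibp" has second-to-last letter 'b'. The one such stem in the data (kepubz → keolpubz) inserts -ol- after the first vowel (as does filekb), so the same rule applies.
The other pattern: stems whose second-to-last letter is 'f', 'v' or 'w' change the last vowel to 'u'.
So kehibp → keolhibp.

keolhibp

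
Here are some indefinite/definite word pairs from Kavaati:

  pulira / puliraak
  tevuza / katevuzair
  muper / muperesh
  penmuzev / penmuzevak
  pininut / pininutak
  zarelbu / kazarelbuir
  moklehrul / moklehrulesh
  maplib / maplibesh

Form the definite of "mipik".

mipikesh

"mipik" begins with m-. The stems beginning with m- (moklehrul → moklehrulesh, maplib → maplibesh, muper → muperesh) add -esh.
So mipik → mipikesh.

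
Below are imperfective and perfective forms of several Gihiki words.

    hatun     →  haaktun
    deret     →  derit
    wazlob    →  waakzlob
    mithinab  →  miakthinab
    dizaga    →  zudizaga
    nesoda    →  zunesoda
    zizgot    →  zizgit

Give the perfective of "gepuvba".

dizaga and mithinab both have last vowel 'a' yet inflect differently (zudizaga, miakthinab), so the last vowel is not what conditions the rule; the final letter is.
"gepuvba" ends in -a. The stems ending in -a (dizaga → zudizaga, nesoda → zunesoda) add the prefix zu-.
So gepuvba → zugepuvba.

zugepuvba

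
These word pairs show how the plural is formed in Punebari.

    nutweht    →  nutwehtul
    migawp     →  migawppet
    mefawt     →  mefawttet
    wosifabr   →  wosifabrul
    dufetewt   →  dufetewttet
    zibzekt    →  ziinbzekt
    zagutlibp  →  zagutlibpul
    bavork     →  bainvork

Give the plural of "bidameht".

dufetewt and zibzekt both end in -t yet inflect differently (dufetewttet, ziinbzekt), so the final letter is not what conditions the rule; the second-to-last letter is.
"bidameht" has second-to-last letter 'h'. The one such stem in the data (nutweht → nutwehtul) adds -ul, so the same rule applies.
So bidameht → bidamehtul.

bidamehtul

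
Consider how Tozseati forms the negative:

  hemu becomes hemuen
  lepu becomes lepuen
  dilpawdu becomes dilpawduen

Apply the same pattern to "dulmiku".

dulmikuen

Every pair shown (hemu → hemuen, lepu → lepuen, dilpawdu → dilpawduen) follows the same rule: add -en.
So dulmiku → dulmikuen.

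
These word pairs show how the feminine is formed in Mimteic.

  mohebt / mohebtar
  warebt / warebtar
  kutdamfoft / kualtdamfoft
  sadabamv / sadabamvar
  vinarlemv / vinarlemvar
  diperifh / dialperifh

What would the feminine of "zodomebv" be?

kutdamfoft and mohebt both end in -t yet inflect differently (kualtdamfoft, mohebtar), so the final letter is not what conditions the rule; the second-to-last letter is.
"zodomebv" has second-to-last letter 'b'. The stems whose second-to-last letter is 'b' (mohebt → mohebtar, warebt → warebtar) add -ar.
The other pattern: stems whose second-to-last letter is 'f' insert -al- after the first vowel.
So zodomebv → zodomebvar.

zodomebvar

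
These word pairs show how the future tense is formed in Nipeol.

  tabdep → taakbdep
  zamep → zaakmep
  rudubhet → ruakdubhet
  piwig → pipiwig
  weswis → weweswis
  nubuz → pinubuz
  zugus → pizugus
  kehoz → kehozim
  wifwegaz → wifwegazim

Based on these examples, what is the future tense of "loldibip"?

lololdibip

weswis and zugus both end in -s yet inflect differently (weweswis, pizugus), so the final letter is not what conditions the rule; the last vowel is.
"loldibip" has last vowel 'i'. The stems whose last vowel is 'i' (piwig → pipiwig, weswis → weweswis) repeat the first consonant+vowel as a prefix.
The other patterns: stems whose last vowel is 'e' insert -ak- after the first vowel; stems whose last vowel is 'u' add the prefix pi-; stems whose last vowel is 'a' or 'o' add -im.
So loldibip → lololdibip.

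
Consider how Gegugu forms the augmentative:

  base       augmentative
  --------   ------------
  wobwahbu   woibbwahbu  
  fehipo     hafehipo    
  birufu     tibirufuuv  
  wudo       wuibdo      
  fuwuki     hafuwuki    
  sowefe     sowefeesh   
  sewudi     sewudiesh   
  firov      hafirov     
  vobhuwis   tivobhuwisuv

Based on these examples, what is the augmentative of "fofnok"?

hafofnok

fuwuki and sewudi both end in -i yet inflect differently (hafuwuki, sewudiesh), so the final letter is not what conditions the rule; the first letter is.
"fofnok" begins with f-. The stems beginning with f- (firov → hafirov, fuwuki → hafuwuki, fehipo → hafehipo) add the prefix ha-.
The other patterns: stems beginning with s- add -esh; stems beginning with b- or v- add ti- … -uv around the stem; stems beginning with w- insert -ib- after the first vowel.
So fofnok → hafofnok.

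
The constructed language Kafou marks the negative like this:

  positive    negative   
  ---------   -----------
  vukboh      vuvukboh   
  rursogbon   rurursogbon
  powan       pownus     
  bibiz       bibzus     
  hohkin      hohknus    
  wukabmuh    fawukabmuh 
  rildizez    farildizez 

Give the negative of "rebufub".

farebufub

"rebufub" has last vowel 'u'. The one such stem in the data (wukabmuh → fawukabmuh) adds the prefix fa-, so the same rule applies.
So rebufub → farebufub.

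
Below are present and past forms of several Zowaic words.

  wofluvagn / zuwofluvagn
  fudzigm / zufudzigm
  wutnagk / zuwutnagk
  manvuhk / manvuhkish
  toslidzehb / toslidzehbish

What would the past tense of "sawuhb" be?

sawuhbish

"sawuhb" has second-to-last letter 'h'. The stems whose second-to-last letter is 'h' (manvuhk → manvuhkish, toslidzehb → toslidzehbish) add -ish.
The other pattern: stems whose second-to-last letter is 'g' add the prefix zu-.
So sawuhb → sawuhbish.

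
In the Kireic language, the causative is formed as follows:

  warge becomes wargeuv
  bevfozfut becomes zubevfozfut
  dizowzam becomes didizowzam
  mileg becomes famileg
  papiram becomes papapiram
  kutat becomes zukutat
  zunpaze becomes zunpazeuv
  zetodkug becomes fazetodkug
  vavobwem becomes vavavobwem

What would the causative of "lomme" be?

lommeuv

kutat and dizowzam both have last vowel 'a' yet inflect differently (zukutat, didizowzam), so the last vowel is not what conditions the rule; the final letter is.
"lomme" ends in -e. The stems ending in -e (warge → wargeuv, zunpaze → zunpazeuv) add -uv.
The other patterns: stems ending in -t add the prefix zu-; stems ending in -m repeat the first consonant+vowel as a prefix; stems ending in -g add the prefix fa-.
So lomme → lommeuv.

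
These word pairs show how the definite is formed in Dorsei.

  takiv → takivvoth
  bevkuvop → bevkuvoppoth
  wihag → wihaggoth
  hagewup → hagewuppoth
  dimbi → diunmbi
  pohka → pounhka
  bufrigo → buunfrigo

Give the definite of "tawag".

tawaggoth

takiv and dimbi both have last vowel 'i' yet inflect differently (takivvoth, diunmbi), so the last vowel is not what conditions the rule; whether the stem ends in a vowel or a consonant is.
"tawag" ends in a consonant. The stems ending in a consonant (takiv → takivvoth, bevkuvop → bevkuvoppoth, wihag → wihaggoth) double the final consonant and add -oth.
The other pattern: stems ending in a vowel insert -un- after the first vowel.
So tawag → tawaggoth.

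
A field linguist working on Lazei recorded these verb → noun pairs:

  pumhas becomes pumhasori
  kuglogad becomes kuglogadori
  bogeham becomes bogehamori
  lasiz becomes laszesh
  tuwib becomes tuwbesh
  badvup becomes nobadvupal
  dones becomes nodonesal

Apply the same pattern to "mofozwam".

mofozwamori

pumhas and dones both end in -s yet inflect differently (pumhasori, nodonesal), so the final letter is not what conditions the rule; the last vowel is.
"mofozwam" has last vowel 'a'. The stems whose last vowel is 'a' (pumhas → pumhasori, kuglogad → kuglogadori, bogeham → bogehamori) add -ori.
The other patterns: stems whose last vowel is 'i' delete the last vowel and add -esh; stems whose last vowel is 'e' or 'u' add no- … -al around the stem.
So mofozwam → mofozwamori.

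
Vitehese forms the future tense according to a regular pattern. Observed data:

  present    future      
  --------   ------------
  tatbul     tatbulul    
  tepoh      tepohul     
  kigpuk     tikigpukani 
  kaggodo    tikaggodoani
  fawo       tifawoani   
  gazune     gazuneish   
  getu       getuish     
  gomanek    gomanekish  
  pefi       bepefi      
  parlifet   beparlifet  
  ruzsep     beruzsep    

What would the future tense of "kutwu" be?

tikutwuani

"kutwu" begins with k-. The stems beginning with k- (kigpuk → tikigpukani, kaggodo → tikaggodoani) add ti- … -ani around the stem.
So kutwu → tikutwuani.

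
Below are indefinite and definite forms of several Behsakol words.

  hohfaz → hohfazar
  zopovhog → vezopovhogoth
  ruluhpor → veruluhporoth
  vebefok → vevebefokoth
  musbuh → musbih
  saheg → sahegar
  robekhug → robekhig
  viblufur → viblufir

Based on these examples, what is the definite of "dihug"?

dihig

robekhug and zopovhog both end in -g yet inflect differently (robekhig, vezopovhogoth), so the final letter is not what conditions the rule; the last vowel is.
"dihug" has last vowel 'u'. The stems whose last vowel is 'u' (musbuh → musbih, viblufur → viblufir, robekhug → robekhig) change the last vowel to 'i'.
The other patterns: stems whose last vowel is 'o' add ve- … -oth around the stem; stems whose last vowel is 'a' or 'e' add -ar.
So dihug → dihig.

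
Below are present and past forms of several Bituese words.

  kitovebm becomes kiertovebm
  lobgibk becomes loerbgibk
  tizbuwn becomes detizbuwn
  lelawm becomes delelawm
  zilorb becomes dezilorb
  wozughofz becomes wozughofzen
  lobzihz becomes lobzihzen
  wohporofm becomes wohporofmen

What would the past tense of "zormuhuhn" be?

zormuhuhnen

kitovebm and lelawm both end in -m yet inflect differently (kiertovebm, delelawm), so the final letter is not what conditions the rule; the second-to-last letter is.
"zormuhuhn" has second-to-last letter 'h'. The one such stem in the data (lobzihz → lobzihzen) adds -en, so the same rule applies.
The other patterns: stems whose second-to-last letter is 'b' insert -er- after the first vowel; stems whose second-to-last letter is 'r' or 'w' add the prefix de-.
So zormuhuhn → zormuhuhnen.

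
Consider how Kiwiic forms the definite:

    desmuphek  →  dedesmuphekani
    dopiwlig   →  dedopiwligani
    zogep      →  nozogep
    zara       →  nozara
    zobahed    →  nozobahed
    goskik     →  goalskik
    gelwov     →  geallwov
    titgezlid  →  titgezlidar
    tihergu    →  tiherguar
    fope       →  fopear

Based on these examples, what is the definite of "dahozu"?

dedahozuani

"dahozu" begins with d-. The stems beginning with d- (desmuphek → dedesmuphekani, dopiwlig → dedopiwligani) add de- … -ani around the stem.
The other patterns: stems beginning with z- add the prefix no-; stems beginning with g- insert -al- after the first vowel; stems beginning with f- or t- add -ar.
So dahozu → dedahozuani.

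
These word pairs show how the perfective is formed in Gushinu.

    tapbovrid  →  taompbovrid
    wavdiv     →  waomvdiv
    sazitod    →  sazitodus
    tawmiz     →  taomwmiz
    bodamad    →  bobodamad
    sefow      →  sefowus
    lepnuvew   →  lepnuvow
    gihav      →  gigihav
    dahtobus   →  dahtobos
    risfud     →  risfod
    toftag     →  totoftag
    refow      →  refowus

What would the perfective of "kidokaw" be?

kikidokaw

sazitod and tapbovrid both end in -d yet inflect differently (sazitodus, taompbovrid), so the final letter is not what conditions the rule; the last vowel is.
"kidokaw" has last vowel 'a'. The stems whose last vowel is 'a' (gihav → gigihav, bodamad → bobodamad, toftag → totoftag) repeat the first consonant+vowel as a prefix.
So kidokaw → kikidokaw.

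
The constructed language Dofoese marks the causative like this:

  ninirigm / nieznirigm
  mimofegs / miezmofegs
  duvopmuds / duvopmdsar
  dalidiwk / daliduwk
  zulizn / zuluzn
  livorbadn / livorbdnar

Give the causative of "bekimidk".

bekimdkar

mimofegs and duvopmuds both end in -s yet inflect differently (miezmofegs, duvopmdsar), so the final letter is not what conditions the rule; the second-to-last letter is.
"bekimidk" has second-to-last letter 'd'. The stems whose second-to-last letter is 'd' (livorbadn → livorbdnar, duvopmuds → duvopmdsar) delete the last vowel and add -ar.
So bekimidk → bekimdkar.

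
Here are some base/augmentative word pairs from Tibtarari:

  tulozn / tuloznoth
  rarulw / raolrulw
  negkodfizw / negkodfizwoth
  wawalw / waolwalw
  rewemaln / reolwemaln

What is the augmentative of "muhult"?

muolhult

rewemaln and tulozn both end in -n yet inflect differently (reolwemaln, tuloznoth), so the final letter is not what conditions the rule; the second-to-last letter is.
"muhult" has second-to-last letter 'l'. The stems whose second-to-last letter is 'l' (rarulw → raolrulw, wawalw → waolwalw, rewemaln → reolwemaln) insert -ol- after the first vowel.
So muhult → muolhult.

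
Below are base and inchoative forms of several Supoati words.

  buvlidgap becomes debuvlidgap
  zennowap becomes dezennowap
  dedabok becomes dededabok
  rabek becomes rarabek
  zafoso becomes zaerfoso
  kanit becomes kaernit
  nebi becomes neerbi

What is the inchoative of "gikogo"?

dedabok and zafoso both have last vowel 'o' yet inflect differently (dededabok, zaerfoso), so the last vowel is not what conditions the rule; the final letter is.
"gikogo" ends in -o. The one such stem in the data (zafoso → zaerfoso) inserts -er- after the first vowel (as do kanit, nebi), so the same rule applies.
The other patterns: stems ending in -p add the prefix de-; stems ending in -k repeat the first consonant+vowel as a prefix.
So gikogo → gierkogo.

gierkogo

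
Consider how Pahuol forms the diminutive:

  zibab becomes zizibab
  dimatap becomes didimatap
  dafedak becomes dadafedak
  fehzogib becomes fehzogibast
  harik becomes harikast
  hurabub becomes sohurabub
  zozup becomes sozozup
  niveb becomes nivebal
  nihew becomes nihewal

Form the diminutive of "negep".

zibab and fehzogib both end in -b yet inflect differently (zizibab, fehzogibast), so the final letter is not what conditions the rule; the last vowel is.
"negep" has last vowel 'e'. The stems whose last vowel is 'e' (niveb → nivebal, nihew → nihewal) add -al.
The other patterns: stems whose last vowel is 'a' repeat the first consonant+vowel as a prefix; stems whose last vowel is 'i' add -ast; stems whose last vowel is 'u' add the prefix so-.
So negep → negepal.

negepal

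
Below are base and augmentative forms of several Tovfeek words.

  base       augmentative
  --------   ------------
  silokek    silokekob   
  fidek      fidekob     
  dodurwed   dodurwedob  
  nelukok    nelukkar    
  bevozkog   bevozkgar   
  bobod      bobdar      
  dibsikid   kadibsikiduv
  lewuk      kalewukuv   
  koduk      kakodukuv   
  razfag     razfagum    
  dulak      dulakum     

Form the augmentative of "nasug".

silokek and nelukok both end in -k yet inflect differently (silokekob, nelukkar), so the final letter is not what conditions the rule; the last vowel is.
"nasug" has last vowel 'u'. The stems whose last vowel is 'u' (lewuk → kalewukuv, koduk → kakodukuv) add ka- … -uv around the stem.
So nasug → kanasuguv.

kanasuguv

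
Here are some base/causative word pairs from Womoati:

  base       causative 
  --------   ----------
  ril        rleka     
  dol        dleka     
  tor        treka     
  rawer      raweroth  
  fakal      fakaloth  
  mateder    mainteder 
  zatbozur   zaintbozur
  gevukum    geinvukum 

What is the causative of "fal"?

fleka

tor and rawer both end in -r yet inflect differently (treka, raweroth), so the final letter is not what conditions the rule; the number of vowels is.
"fal" has 1 vowel. The stems with 1 vowel (ril → rleka, dol → dleka, tor → treka) delete the last vowel and add -eka.
The other patterns: stems with 2 vowels add -oth; stems with 3 vowels insert -in- after the first vowel.
So fal → fleka.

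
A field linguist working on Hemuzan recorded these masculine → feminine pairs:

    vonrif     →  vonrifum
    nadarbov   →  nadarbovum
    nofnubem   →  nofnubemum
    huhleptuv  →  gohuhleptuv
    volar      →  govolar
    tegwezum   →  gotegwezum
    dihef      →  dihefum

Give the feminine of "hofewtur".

tegwezum and nofnubem both end in -m yet inflect differently (gotegwezum, nofnubemum), so the final letter is not what conditions the rule; the last vowel is.
"hofewtur" has last vowel 'u'. The stems whose last vowel is 'u' (tegwezum → gotegwezum, huhleptuv → gohuhleptuv) add the prefix go-.
So hofewtur → gohofewtur.

gohofewtur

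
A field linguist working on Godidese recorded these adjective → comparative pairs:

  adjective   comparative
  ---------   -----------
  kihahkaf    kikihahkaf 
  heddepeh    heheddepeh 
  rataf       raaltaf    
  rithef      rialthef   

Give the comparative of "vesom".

kihahkaf and rataf both end in -f yet inflect differently (kikihahkaf, raaltaf), so the final letter is not what conditions the rule; the number of vowels is.
"vesom" has 2 vowels. The stems with 2 vowels (rataf → raaltaf, rithef → rialthef) insert -al- after the first vowel.
The other pattern: stems with 3 vowels repeat the first consonant+vowel as a prefix.
So vesom → vealsom.

vealsom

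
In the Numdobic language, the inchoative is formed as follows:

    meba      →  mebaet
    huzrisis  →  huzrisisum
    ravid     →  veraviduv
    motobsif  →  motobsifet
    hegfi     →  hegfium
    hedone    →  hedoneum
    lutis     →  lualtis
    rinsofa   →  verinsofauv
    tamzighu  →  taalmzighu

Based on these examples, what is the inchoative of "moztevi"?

huzrisis and lutis both end in -s yet inflect differently (huzrisisum, lualtis), so the final letter is not what conditions the rule; the first letter is.
"moztevi" begins with m-. The stems beginning with m- (meba → mebaet, motobsif → motobsifet) add -et.
The other patterns: stems beginning with r- add ve- … -uv around the stem; stems beginning with h- add -um; stems beginning with l- or t- insert -al- after the first vowel.
So moztevi → mozteviet.

mozteviet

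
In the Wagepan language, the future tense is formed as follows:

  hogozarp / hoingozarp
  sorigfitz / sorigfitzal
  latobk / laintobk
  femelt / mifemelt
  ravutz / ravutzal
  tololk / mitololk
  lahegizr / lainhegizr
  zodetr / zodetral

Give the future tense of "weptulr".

"weptulr" has second-to-last letter 'l'. The stems whose second-to-last letter is 'l' (tololk → mitololk, femelt → mifemelt) add the prefix mi-.
The other patterns: stems whose second-to-last letter is 't' add -al; stems whose second-to-last letter is 'b', 'r' or 'z' insert -in- after the first vowel.
So weptulr → miweptulr.

miweptulr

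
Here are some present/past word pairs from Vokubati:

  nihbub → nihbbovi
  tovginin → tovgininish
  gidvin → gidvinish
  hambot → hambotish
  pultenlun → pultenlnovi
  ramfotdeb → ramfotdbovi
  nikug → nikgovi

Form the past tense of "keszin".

"keszin" has last vowel 'i'. The stems whose last vowel is 'i' (gidvin → gidvinish, tovginin → tovgininish) add -ish.
The other pattern: stems whose last vowel is 'e' or 'u' delete the last vowel and add -ovi.
So keszin → keszinish.

keszinish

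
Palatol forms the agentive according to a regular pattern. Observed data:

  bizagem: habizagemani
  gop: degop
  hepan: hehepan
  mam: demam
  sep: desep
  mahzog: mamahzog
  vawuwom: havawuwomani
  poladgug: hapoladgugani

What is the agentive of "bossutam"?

habossutamani

mam and bizagem both end in -m yet inflect differently (demam, habizagemani), so the final letter is not what conditions the rule; the number of vowels is.
"bossutam" has 3 vowels. The stems with 3 vowels (bizagem → habizagemani, poladgug → hapoladgugani, vawuwom → havawuwomani) add ha- … -ani around the stem.
So bossutam → habossutamani.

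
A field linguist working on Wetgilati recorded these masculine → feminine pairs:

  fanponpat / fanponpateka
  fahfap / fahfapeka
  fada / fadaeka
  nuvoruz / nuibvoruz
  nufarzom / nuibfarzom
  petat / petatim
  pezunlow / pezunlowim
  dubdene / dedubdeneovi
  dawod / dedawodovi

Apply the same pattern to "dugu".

fanponpat and petat both end in -t yet inflect differently (fanponpateka, petatim), so the final letter is not what conditions the rule; the first letter is.
"dugu" begins with d-. The stems beginning with d- (dubdene → dedubdeneovi, dawod → dedawodovi) add de- … -ovi around the stem.
The other patterns: stems beginning with f- add -eka; stems beginning with n- insert -ib- after the first vowel; stems beginning with p- add -im.
So dugu → deduguovi.

deduguovi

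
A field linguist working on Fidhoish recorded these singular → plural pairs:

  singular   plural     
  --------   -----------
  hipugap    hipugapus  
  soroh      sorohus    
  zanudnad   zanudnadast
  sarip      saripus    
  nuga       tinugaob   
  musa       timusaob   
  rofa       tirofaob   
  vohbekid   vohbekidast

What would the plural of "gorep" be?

rofa and zanudnad both have last vowel 'a' yet inflect differently (tirofaob, zanudnadast), so the last vowel is not what conditions the rule; the final letter is.
"gorep" ends in -p. The stems ending in -p (hipugap → hipugapus, sarip → saripus) add -us.
The other patterns: stems ending in -a add ti- … -ob around the stem; stems ending in -d add -ast.
So gorep → gorepus.

gorepus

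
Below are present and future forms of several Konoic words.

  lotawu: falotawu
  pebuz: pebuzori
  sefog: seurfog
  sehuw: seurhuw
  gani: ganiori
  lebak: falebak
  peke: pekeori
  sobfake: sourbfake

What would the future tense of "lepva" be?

falepva

peke and sobfake both end in -e yet inflect differently (pekeori, sourbfake), so the final letter is not what conditions the rule; the first letter is.
"lepva" begins with l-. The stems beginning with l- (lotawu → falotawu, lebak → falebak) add the prefix fa-.
So lepva → falepva.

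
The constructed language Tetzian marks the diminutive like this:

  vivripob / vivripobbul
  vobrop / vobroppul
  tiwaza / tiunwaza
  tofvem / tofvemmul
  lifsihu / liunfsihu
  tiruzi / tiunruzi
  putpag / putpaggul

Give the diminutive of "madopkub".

madopkubbul

tiwaza and putpag both have last vowel 'a' yet inflect differently (tiunwaza, putpaggul), so the last vowel is not what conditions the rule; whether the stem ends in a vowel or a consonant is.
"madopkub" ends in a consonant. The stems ending in a consonant (putpag → putpaggul, tofvem → tofvemmul, vobrop → vobroppul) double the final consonant and add -ul.
The other pattern: stems ending in a vowel insert -un- after the first vowel.
So madopkub → madopkubbul.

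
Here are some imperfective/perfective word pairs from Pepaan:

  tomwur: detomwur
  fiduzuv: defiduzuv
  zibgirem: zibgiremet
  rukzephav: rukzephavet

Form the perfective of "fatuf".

"fatuf" has last vowel 'u'. The stems whose last vowel is 'u' (tomwur → detomwur, fiduzuv → defiduzuv) add the prefix de-.
The other pattern: stems whose last vowel is 'a' or 'e' add -et.
So fatuf → defatuf.

defatuf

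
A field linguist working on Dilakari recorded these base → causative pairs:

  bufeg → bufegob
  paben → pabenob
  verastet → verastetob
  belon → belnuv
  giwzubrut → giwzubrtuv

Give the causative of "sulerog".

sulerguv

"sulerog" has last vowel 'o'. The one such stem in the data (belon → belnuv) deletes the last vowel and adds -uv (as does giwzubrut), so the same rule applies.
The other pattern: stems whose last vowel is 'e' add -ob.
So sulerog → sulerguv.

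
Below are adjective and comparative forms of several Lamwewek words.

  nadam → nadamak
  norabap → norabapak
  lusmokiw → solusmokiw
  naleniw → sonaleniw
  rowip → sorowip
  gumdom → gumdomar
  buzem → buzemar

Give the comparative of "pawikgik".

norabap and rowip both end in -p yet inflect differently (norabapak, sorowip), so the final letter is not what conditions the rule; the last vowel is.
"pawikgik" has last vowel 'i'. The stems whose last vowel is 'i' (lusmokiw → solusmokiw, naleniw → sonaleniw, rowip → sorowip) add the prefix so-.
The other patterns: stems whose last vowel is 'a' add -ak; stems whose last vowel is 'e' or 'o' add -ar.
So pawikgik → sopawikgik.

sopawikgik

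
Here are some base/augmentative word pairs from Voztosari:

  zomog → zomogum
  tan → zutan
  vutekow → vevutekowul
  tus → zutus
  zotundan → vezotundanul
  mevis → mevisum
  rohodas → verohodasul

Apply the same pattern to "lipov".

lipovum

tus and mevis both end in -s yet inflect differently (zutus, mevisum), so the final letter is not what conditions the rule; the number of vowels is.
"lipov" has 2 vowels. The stems with 2 vowels (zomog → zomogum, mevis → mevisum) add -um.
So lipov → lipovum.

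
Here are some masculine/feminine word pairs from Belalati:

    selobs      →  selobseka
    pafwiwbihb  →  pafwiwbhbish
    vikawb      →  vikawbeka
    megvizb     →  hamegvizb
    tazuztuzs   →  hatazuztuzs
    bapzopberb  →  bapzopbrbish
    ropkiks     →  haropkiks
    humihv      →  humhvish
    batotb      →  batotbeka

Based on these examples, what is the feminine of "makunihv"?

megvizb and bapzopberb both end in -b yet inflect differently (hamegvizb, bapzopbrbish), so the final letter is not what conditions the rule; the second-to-last letter is.
"makunihv" has second-to-last letter 'h'. The stems whose second-to-last letter is 'h' (pafwiwbihb → pafwiwbhbish, humihv → humhvish) delete the last vowel and add -ish.
The other patterns: stems whose second-to-last letter is 'k' or 'z' add the prefix ha-; stems whose second-to-last letter is 'b', 't' or 'w' add -eka.
So makunihv → makunhvish.

makunhvish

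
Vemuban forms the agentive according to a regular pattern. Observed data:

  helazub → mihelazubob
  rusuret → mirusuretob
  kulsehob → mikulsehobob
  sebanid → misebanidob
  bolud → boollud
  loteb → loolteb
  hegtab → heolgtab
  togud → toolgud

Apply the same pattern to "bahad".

baolhad

"bahad" has 2 vowels. The stems with 2 vowels (bolud → boollud, loteb → loolteb, hegtab → heolgtab) insert -ol- after the first vowel.
So bahad → baolhad.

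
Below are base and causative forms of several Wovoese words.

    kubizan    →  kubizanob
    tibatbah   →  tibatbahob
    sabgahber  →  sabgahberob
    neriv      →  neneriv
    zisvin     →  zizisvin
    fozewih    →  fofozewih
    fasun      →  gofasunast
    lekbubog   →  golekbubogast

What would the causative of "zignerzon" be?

kubizan and zisvin both end in -n yet inflect differently (kubizanob, zizisvin), so the final letter is not what conditions the rule; the last vowel is.
"zignerzon" has last vowel 'o'. The one such stem in the data (lekbubog → golekbubogast) adds go- … -ast around the stem, so the same rule applies.
So zignerzon → gozignerzonast.

gozignerzonast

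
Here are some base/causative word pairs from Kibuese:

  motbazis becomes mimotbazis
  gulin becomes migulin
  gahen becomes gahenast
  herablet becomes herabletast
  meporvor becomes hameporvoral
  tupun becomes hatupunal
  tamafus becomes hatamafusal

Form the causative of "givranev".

givranevast

"givranev" has last vowel 'e'. The stems whose last vowel is 'e' (gahen → gahenast, herablet → herabletast) add -ast.
The other patterns: stems whose last vowel is 'i' add the prefix mi-; stems whose last vowel is 'o' or 'u' add ha- … -al around the stem.
So givranev → givranevast.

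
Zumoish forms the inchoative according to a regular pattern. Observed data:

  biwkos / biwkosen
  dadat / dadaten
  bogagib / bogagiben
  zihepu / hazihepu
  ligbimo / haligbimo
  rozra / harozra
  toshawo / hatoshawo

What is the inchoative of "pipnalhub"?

pipnalhuben

"pipnalhub" ends in a consonant. The stems ending in a consonant (biwkos → biwkosen, dadat → dadaten, bogagib → bogagiben) add -en.
The other pattern: stems ending in a vowel add the prefix ha-.
So pipnalhub → pipnalhuben.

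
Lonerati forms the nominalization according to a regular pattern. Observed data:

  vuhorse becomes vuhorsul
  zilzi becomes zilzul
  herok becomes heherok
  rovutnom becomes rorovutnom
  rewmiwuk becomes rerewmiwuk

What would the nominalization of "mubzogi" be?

mubzogul

zilzi and herok both have 2 vowels yet inflect differently (zilzul, heherok), so the number of vowels is not what conditions the rule; whether the stem ends in a vowel or a consonant is.
"mubzogi" ends in a vowel. The stems ending in a vowel (vuhorse → vuhorsul, zilzi → zilzul) drop the final letter and add -ul.
So mubzogi → mubzogul.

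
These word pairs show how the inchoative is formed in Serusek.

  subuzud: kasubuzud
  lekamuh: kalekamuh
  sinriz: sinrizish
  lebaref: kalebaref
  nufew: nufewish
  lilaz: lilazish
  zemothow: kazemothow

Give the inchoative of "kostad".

kostadish

"kostad" has 2 vowels. The stems with 2 vowels (lilaz → lilazish, nufew → nufewish, sinriz → sinrizish) add -ish.
The other pattern: stems with 3 vowels add the prefix ka-.
So kostad → kostadish.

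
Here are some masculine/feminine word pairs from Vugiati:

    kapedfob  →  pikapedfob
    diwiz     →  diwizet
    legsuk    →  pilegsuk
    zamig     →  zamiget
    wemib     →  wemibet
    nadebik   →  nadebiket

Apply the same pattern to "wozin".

wozinet

"wozin" has last vowel 'i'. The stems whose last vowel is 'i' (wemib → wemibet, nadebik → nadebiket, zamig → zamiget) add -et.
The other pattern: stems whose last vowel is 'o' or 'u' add the prefix pi-.
So wozin → wozinet.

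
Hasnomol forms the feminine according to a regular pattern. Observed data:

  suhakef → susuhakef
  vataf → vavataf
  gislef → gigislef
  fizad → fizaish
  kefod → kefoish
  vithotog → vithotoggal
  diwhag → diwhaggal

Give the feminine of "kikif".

kikikif

vataf and fizad both have last vowel 'a' yet inflect differently (vavataf, fizaish), so the last vowel is not what conditions the rule; the final letter is.
"kikif" ends in -f. The stems ending in -f (suhakef → susuhakef, vataf → vavataf, gislef → gigislef) repeat the first consonant+vowel as a prefix.
So kikif → kikikif.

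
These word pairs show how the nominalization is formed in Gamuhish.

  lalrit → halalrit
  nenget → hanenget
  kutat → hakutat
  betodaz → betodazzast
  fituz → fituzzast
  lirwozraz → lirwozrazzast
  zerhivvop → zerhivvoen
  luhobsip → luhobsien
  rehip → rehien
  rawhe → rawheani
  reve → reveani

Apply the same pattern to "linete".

lineteani

kutat and betodaz both have last vowel 'a' yet inflect differently (hakutat, betodazzast), so the last vowel is not what conditions the rule; the final letter is.
"linete" ends in -e. The stems ending in -e (rawhe → rawheani, reve → reveani) add -ani.
The other patterns: stems ending in -t add the prefix ha-; stems ending in -z double the final consonant and add -ast; stems ending in -p drop the final letter and add -en.
So linete → lineteani.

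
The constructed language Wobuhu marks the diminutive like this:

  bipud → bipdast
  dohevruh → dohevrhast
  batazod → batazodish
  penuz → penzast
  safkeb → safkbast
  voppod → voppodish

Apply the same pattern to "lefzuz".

voppod and bipud both end in -d yet inflect differently (voppodish, bipdast), so the final letter is not what conditions the rule; the last vowel is.
"lefzuz" has last vowel 'u'. The stems whose last vowel is 'u' (penuz → penzast, dohevruh → dohevrhast, bipud → bipdast) delete the last vowel and add -ast.
The other pattern: stems whose last vowel is 'o' add -ish.
So lefzuz → lefzzast.

lefzzast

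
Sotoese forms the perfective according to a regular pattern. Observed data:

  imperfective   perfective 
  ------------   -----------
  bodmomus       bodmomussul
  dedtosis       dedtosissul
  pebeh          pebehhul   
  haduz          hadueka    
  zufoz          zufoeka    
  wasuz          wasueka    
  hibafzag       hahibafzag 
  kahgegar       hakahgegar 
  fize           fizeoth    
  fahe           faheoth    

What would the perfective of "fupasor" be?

bodmomus and haduz both have last vowel 'u' yet inflect differently (bodmomussul, hadueka), so the last vowel is not what conditions the rule; the final letter is.
"fupasor" ends in -r. The one such stem in the data (kahgegar → hakahgegar) adds the prefix ha-, so the same rule applies.
The other patterns: stems ending in -h or -s double the final consonant and add -ul; stems ending in -z drop the final letter and add -eka; stems ending in -e add -oth.
So fupasor → hafupasor.

hafupasor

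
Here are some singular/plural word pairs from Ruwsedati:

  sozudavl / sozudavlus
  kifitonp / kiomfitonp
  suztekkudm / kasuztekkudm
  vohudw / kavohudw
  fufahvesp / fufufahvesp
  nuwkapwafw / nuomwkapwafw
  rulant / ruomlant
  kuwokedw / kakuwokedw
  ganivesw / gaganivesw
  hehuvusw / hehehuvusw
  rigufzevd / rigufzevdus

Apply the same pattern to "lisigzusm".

"lisigzusm" has second-to-last letter 's'. The stems whose second-to-last letter is 's' (ganivesw → gaganivesw, hehuvusw → hehehuvusw, fufahvesp → fufufahvesp) repeat the first consonant+vowel as a prefix.
The other patterns: stems whose second-to-last letter is 'd' add the prefix ka-; stems whose second-to-last letter is 'v' add -us; stems whose second-to-last letter is 'f' or 'n' insert -om- after the first vowel.
So lisigzusm → lilisigzusm.

lilisigzusm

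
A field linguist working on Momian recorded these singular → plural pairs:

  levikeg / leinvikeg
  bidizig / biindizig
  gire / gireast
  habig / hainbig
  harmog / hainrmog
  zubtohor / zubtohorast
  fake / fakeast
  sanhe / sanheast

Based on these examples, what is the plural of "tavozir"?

tavozirast

levikeg and fake both have last vowel 'e' yet inflect differently (leinvikeg, fakeast), so the last vowel is not what conditions the rule; the final letter is.
"tavozir" ends in -r. The one such stem in the data (zubtohor → zubtohorast) adds -ast, so the same rule applies.
So tavozir → tavozirast.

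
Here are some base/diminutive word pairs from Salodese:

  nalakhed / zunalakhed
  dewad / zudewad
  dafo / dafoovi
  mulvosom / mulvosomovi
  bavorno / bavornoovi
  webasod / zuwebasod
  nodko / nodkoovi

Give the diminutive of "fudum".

"fudum" ends in -m. The one such stem in the data (mulvosom → mulvosomovi) adds -ovi, so the same rule applies.
So fudum → fudumovi.

fudumovi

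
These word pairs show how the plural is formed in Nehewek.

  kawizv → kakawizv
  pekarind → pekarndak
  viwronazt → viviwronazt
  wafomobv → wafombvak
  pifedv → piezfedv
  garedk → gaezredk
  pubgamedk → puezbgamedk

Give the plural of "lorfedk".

loezrfedk

"lorfedk" has second-to-last letter 'd'. The stems whose second-to-last letter is 'd' (garedk → gaezredk, pubgamedk → puezbgamedk, pifedv → piezfedv) insert -ez- after the first vowel.
So lorfedk → loezrfedk.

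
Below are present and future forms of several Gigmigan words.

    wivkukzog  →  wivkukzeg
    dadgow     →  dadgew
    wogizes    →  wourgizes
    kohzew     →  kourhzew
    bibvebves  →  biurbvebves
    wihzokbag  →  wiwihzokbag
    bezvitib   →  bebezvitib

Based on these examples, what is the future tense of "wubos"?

wubes

dadgow and kohzew both end in -w yet inflect differently (dadgew, kourhzew), so the final letter is not what conditions the rule; the last vowel is.
"wubos" has last vowel 'o'. The stems whose last vowel is 'o' (wivkukzog → wivkukzeg, dadgow → dadgew) change the last vowel to 'e'.
The other patterns: stems whose last vowel is 'e' insert -ur- after the first vowel; stems whose last vowel is 'a' or 'i' repeat the first consonant+vowel as a prefix.
So wubos → wubes.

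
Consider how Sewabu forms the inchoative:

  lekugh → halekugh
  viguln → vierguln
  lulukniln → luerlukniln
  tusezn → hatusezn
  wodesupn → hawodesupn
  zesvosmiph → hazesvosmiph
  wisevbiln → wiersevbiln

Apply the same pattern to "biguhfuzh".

habiguhfuzh

viguln and tusezn both end in -n yet inflect differently (vierguln, hatusezn), so the final letter is not what conditions the rule; the second-to-last letter is.
"biguhfuzh" has second-to-last letter 'z'. The one such stem in the data (tusezn → hatusezn) adds the prefix ha-, so the same rule applies.
The other pattern: stems whose second-to-last letter is 'l' insert -er- after the first vowel.
So biguhfuzh → habiguhfuzh.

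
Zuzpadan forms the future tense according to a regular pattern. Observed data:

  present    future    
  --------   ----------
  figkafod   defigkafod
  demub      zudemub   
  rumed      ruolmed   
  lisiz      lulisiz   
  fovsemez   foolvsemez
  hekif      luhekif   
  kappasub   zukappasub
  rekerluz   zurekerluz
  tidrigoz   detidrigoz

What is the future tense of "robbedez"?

"robbedez" has last vowel 'e'. The stems whose last vowel is 'e' (rumed → ruolmed, fovsemez → foolvsemez) insert -ol- after the first vowel.
The other patterns: stems whose last vowel is 'u' add the prefix zu-; stems whose last vowel is 'o' add the prefix de-; stems whose last vowel is 'i' add the prefix lu-.
So robbedez → roolbbedez.

roolbbedez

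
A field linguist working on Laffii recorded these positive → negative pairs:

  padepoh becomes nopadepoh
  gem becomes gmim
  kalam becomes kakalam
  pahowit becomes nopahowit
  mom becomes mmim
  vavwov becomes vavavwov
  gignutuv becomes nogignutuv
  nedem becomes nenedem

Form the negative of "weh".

"weh" has 1 vowel. The stems with 1 vowel (gem → gmim, mom → mmim) delete the last vowel and add -im.
So weh → whim.

whim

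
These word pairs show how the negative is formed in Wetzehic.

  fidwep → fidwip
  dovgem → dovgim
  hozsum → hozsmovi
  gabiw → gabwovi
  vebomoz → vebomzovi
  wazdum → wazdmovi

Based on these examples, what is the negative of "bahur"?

bahrovi

dovgem and hozsum both end in -m yet inflect differently (dovgim, hozsmovi), so the final letter is not what conditions the rule; the last vowel is.
"bahur" has last vowel 'u'. The stems whose last vowel is 'u' (hozsum → hozsmovi, wazdum → wazdmovi) delete the last vowel and add -ovi.
The other pattern: stems whose last vowel is 'e' change the last vowel to 'i'.
So bahur → bahrovi.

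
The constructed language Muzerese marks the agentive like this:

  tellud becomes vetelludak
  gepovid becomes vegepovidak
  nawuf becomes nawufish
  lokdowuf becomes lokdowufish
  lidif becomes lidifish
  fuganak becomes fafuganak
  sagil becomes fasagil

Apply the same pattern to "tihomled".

vetihomledak

"tihomled" ends in -d. The stems ending in -d (tellud → vetelludak, gepovid → vegepovidak) add ve- … -ak around the stem.
The other patterns: stems ending in -f add -ish; stems ending in -k or -l add the prefix fa-.
So tihomled → vetihomledak.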